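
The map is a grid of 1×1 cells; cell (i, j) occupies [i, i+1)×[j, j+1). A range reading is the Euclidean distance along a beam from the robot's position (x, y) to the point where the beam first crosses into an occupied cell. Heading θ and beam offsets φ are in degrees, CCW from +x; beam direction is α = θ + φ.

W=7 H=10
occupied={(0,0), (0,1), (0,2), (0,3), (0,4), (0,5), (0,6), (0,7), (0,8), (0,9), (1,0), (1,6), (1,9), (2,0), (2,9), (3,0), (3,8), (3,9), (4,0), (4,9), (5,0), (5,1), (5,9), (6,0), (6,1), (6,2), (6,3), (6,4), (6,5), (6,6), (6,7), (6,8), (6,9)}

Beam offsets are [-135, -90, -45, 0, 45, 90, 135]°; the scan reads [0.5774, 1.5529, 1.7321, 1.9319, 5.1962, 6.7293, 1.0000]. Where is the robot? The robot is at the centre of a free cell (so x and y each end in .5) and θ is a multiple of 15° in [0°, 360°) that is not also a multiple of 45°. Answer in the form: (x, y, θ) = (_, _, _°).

(x, y, θ) = (5.5, 7.5, 165°)

The pose lattice has 37·16 = 592 candidates. Test each by forward raycasting.
  (1.5, 7.5, 210°): beam 1 = 1.5529 ≠ 0.5774 ✗
  (4.5, 6.5, 330°): beam 1 = 3.6235 ≠ 0.5774 ✗
  (3.5, 1.5, 255°): beam 1 = 5.0000 ≠ 0.5774 ✗
  (5.5, 3.5, 240°): beam 1 = 5.6940 ≠ 0.5774 ✗
  …
  (5.5, 7.5, 165°): r_1=0.5774, r_2=1.5529, r_3=1.7321, r_4=1.9319, r_5=5.1962, r_6=6.7293, r_7=1.0000 — all match ✓
Unique over the lattice → pose = (5.5, 7.5, 165°).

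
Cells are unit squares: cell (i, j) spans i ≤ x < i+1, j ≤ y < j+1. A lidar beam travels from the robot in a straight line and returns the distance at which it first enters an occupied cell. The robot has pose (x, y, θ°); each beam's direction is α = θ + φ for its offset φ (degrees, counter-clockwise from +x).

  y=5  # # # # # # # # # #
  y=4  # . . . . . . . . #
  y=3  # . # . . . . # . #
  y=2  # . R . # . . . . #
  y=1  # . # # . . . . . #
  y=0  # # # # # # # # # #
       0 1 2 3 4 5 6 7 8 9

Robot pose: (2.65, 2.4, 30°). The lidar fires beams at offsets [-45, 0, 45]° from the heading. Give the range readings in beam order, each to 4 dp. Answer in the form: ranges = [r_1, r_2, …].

ranges = [1.3976, 5.2000, 0.6212]

beam 1: φ=-45°, α=345°
  d=(0.9659,-0.2588)  start (2,2)  tX=0.3623 tY=1.5455  stride 1/|dx|=1.0353 1/|dy|=3.8637
    cross x-line → (3,2), t=0.3623
    cross x-line → (4,2), t=1.3976 (wall)
  → r_1 = 1.3976
beam 2: φ=0°, α=30°
  d=(0.8660,0.5000)  start (2,2)  tX=0.4041 tY=1.2000  stride 1/|dx|=1.1547 1/|dy|=2.0000
    cross x-line → (3,2), t=0.4041
    cross y-line → (3,3), t=1.2000
    cross x-line → (4,3), t=1.5588
    cross x-line → (5,3), t=2.7135
    cross y-line → (5,4), t=3.2000
    cross x-line → (6,4), t=3.8682
    cross x-line → (7,4), t=5.0229
    cross y-line → (7,5), t=5.2000 (wall)
  → r_2 = 5.2000
beam 3: φ=45°, α=75°
  d=(0.2588,0.9659)  start (2,2)  tX=1.3523 tY=0.6212  stride 1/|dx|=3.8637 1/|dy|=1.0353
    cross y-line → (2,3), t=0.6212 (wall)
  → r_3 = 0.6212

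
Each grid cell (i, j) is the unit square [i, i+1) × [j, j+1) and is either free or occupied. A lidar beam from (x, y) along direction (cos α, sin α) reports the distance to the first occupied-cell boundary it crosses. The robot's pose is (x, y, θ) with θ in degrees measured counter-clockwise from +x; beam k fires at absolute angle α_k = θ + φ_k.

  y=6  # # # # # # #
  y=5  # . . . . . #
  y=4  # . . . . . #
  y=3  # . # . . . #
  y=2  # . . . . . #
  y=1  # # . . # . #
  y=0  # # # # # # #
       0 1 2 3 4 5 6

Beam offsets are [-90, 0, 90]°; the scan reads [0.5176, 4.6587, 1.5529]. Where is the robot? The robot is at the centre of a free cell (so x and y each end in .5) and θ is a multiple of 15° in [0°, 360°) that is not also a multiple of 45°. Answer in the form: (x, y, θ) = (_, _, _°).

Enumerate (i+0.5, j+0.5, θ) over the 22 free cells and 16 admissible headings. For each, cast all 3 beams and compare to the given ranges.
  (1.5, 2.5, 210°): beam 1 = 1.0000 ≠ 0.5176 ✗
  (2.5, 4.5, 105°): beam 1 = 3.6235 ≠ 0.5176 ✗
  (3.5, 5.5, 300°): beam 1 = 2.8868 ≠ 0.5176 ✗
  …
  (3.5, 1.5, 75°): r_1=0.5176, r_2=4.6587, r_3=1.5529 — all match ✓
Unique over the lattice → pose = (3.5, 1.5, 75°).

(x, y, θ) = (3.5, 1.5, 75°)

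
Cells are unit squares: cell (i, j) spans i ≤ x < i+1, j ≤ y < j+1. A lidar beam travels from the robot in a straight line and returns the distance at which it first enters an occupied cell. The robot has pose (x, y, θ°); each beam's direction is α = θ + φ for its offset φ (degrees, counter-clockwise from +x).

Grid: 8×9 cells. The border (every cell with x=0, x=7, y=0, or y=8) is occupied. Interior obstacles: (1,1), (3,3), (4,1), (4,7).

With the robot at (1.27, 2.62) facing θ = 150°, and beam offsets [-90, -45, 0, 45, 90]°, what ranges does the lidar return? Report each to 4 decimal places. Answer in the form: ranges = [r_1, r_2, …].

beam 1: φ=-90°, α=60°
  dir = (cos 60°, sin 60°) = (0.5000, 0.8660); from cell (1,2)
  next x-line at t=1.4600, next y-line at t=0.4388; Δt_x=2.0000, Δt_y=1.1547
    y: enter (1,3) at t=0.4388
    x: enter (2,3) at t=1.4600
    y: enter (2,4) at t=1.5935
    y: enter (2,5) at t=2.7482
    x: enter (3,5) at t=3.4600
    y: enter (3,6) at t=3.9029
    y: enter (3,7) at t=5.0576
    x: enter (4,7) at t=5.4600 ← occupied
  → r_1 = 5.4600
beam 2: φ=-45°, α=105°
  dir = (cos 105°, sin 105°) = (-0.2588, 0.9659); from cell (1,2)
  next x-line at t=1.0432, next y-line at t=0.3934; Δt_x=3.8637, Δt_y=1.0353
    y: enter (1,3) at t=0.3934
    x: enter (0,3) at t=1.0432 ← occupied
  → r_2 = 1.0432
beam 3: φ=0°, α=150°
  dir = (cos 150°, sin 150°) = (-0.8660, 0.5000); from cell (1,2)
  next x-line at t=0.3118, next y-line at t=0.7600; Δt_x=1.1547, Δt_y=2.0000
    x: enter (0,2) at t=0.3118 ← occupied
  → r_3 = 0.3118
beam 4: φ=45°, α=195°
  dir = (cos 195°, sin 195°) = (-0.9659, -0.2588); from cell (1,2)
  next x-line at t=0.2795, next y-line at t=2.3955; Δt_x=1.0353, Δt_y=3.8637
    x: enter (0,2) at t=0.2795 ← occupied
  → r_4 = 0.2795
beam 5: φ=90°, α=240°
  dir = (cos 240°, sin 240°) = (-0.5000, -0.8660); from cell (1,2)
  next x-line at t=0.5400, next y-line at t=0.7159; Δt_x=2.0000, Δt_y=1.1547
    x: enter (0,2) at t=0.5400 ← occupied
  → r_5 = 0.5400

ranges = [5.4600, 1.0432, 0.3118, 0.2795, 0.5400]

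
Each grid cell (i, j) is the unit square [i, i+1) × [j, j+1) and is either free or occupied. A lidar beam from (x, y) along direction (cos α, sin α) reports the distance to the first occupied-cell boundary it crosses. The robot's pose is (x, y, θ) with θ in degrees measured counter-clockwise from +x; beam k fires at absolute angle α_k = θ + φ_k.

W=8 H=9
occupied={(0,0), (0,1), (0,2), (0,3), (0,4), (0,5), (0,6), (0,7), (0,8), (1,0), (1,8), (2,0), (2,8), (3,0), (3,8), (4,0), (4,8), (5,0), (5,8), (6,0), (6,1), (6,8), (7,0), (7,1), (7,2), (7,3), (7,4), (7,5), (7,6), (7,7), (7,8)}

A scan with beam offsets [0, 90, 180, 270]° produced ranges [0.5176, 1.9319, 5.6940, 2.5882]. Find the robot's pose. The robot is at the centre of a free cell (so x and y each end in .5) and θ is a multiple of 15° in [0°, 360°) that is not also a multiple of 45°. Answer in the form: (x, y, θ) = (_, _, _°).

(x, y, θ) = (1.5, 5.5, 165°)

Candidates: 41 free-cell centres × 16 headings = 656 poses. Raycast each; keep the one whose scan matches to 4 dp.
  (5.5, 3.5, 330°): beam 1 = 1.7321 ≠ 0.5176 ✗
  (2.5, 2.5, 150°): beam 1 = 1.7321 ≠ 0.5176 ✗
  (3.5, 3.5, 210°): beam 1 = 2.8868 ≠ 0.5176 ✗
  (4.5, 3.5, 330°): beam 1 = 2.8868 ≠ 0.5176 ✗
  (5.5, 1.5, 285°): beam 2 = 0.5176 ≠ 1.9319 ✗
  …
  (1.5, 5.5, 165°): r_1=0.5176, r_2=1.9319, r_3=5.6940, r_4=2.5882 — all match ✓
Unique over the lattice → pose = (1.5, 5.5, 165°).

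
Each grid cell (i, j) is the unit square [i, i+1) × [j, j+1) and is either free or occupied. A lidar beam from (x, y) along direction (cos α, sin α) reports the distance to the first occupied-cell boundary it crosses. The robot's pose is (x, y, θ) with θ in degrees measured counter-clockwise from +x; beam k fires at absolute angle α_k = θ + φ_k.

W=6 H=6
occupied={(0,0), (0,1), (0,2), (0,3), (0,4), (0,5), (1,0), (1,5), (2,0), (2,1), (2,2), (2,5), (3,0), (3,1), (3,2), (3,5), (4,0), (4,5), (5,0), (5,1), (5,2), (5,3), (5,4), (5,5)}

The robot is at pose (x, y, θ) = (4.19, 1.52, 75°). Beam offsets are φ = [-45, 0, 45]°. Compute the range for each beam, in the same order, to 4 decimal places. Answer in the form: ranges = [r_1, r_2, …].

ranges = [0.9353, 3.1296, 0.3800]

beam 1: φ=-45°, α=30°
  dir = (cos 30°, sin 30°) = (0.8660, 0.5000); from cell (4,1)
  next x-line at t=0.9353, next y-line at t=0.9600; Δt_x=1.1547, Δt_y=2.0000
    x: enter (5,1) at t=0.9353 ← occupied
  → r_1 = 0.9353
beam 2: φ=0°, α=75°
  dir = (cos 75°, sin 75°) = (0.2588, 0.9659); from cell (4,1)
  next x-line at t=3.1296, next y-line at t=0.4969; Δt_x=3.8637, Δt_y=1.0353
    y: enter (4,2) at t=0.4969
    y: enter (4,3) at t=1.5322
    y: enter (4,4) at t=2.5675
    x: enter (5,4) at t=3.1296 ← occupied
  → r_2 = 3.1296
beam 3: φ=45°, α=120°
  dir = (cos 120°, sin 120°) = (-0.5000, 0.8660); from cell (4,1)
  next x-line at t=0.3800, next y-line at t=0.5543; Δt_x=2.0000, Δt_y=1.1547
    x: enter (3,1) at t=0.3800 ← occupied
  → r_3 = 0.3800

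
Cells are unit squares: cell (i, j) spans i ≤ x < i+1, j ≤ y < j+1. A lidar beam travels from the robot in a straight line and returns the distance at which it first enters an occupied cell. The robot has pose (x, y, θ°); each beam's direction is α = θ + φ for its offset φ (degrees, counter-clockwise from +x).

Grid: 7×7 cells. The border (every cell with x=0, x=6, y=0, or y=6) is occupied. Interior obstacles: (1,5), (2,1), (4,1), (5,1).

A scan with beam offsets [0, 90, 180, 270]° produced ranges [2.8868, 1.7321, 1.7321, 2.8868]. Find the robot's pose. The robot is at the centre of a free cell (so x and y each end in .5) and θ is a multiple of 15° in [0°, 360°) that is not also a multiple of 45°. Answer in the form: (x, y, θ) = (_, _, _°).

(x, y, θ) = (3.5, 4.5, 330°)

Candidates: 21 free-cell centres × 16 headings = 336 poses. Raycast each; keep the one whose scan matches to 4 dp.
  (4.5, 2.5, 30°): beam 1 = 1.7321 ≠ 2.8868 ✗
  (5.5, 5.5, 150°): beam 1 = 1.0000 ≠ 2.8868 ✗
  (2.5, 4.5, 165°): beam 1 = 1.5529 ≠ 2.8868 ✗
  (3.5, 5.5, 30°): beam 1 = 1.0000 ≠ 2.8868 ✗
  …
  (3.5, 4.5, 330°): r_1=2.8868, r_2=1.7321, r_3=1.7321, r_4=2.8868 — all match ✓
Unique over the lattice → pose = (3.5, 4.5, 330°).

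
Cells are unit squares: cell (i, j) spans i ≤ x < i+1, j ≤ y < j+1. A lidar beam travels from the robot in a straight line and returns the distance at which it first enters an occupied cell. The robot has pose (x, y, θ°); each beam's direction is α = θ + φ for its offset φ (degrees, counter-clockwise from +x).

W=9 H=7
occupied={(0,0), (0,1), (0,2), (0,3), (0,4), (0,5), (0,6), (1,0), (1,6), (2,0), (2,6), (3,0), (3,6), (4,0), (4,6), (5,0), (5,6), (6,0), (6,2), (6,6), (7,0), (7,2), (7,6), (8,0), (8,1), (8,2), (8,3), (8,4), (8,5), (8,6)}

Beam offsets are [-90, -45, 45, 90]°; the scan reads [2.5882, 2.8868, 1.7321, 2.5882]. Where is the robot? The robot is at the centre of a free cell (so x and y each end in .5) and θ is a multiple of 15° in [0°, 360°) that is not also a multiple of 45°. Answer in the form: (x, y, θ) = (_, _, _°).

Candidates: 33 free-cell centres × 16 headings = 528 poses. Raycast each; keep the one whose scan matches to 4 dp.
  (4.5, 1.5, 330°): beam 1 = 0.5774 ≠ 2.5882 ✗
  (4.5, 5.5, 30°): beam 1 = 3.0000 ≠ 2.5882 ✗
  (3.5, 2.5, 105°): beam 1 = 4.6587 ≠ 2.5882 ✗
  …
  (2.5, 3.5, 165°): r_1=2.5882, r_2=2.8868, r_3=1.7321, r_4=2.5882 — all match ✓
Only this pose fits every beam.

(x, y, θ) = (2.5, 3.5, 165°)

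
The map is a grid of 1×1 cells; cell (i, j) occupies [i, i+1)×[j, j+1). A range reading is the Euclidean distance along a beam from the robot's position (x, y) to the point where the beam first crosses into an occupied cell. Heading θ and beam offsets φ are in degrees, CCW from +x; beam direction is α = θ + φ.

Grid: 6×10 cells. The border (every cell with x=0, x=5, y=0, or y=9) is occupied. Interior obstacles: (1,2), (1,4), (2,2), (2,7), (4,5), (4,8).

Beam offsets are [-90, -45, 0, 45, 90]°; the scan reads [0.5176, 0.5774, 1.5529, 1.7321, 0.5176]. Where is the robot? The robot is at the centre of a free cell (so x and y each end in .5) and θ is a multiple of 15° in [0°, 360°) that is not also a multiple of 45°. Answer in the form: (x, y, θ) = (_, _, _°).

(x, y, θ) = (2.5, 8.5, 165°)

Candidates: 26 free-cell centres × 16 headings = 416 poses. Raycast each; keep the one whose scan matches to 4 dp.
  (2.5, 5.5, 285°): beam 1 = 1.5529 ≠ 0.5176 ✗
  (3.5, 7.5, 195°): beam 1 = 1.5529 ≠ 0.5176 ✗
  (2.5, 6.5, 105°): beam 1 = 2.5882 ≠ 0.5176 ✗
  (4.5, 6.5, 240°): beam 1 = 1.7321 ≠ 0.5176 ✗
  …
  (2.5, 8.5, 165°): r_1=0.5176, r_2=0.5774, r_3=1.5529, r_4=1.7321, r_5=0.5176 — all match ✓
Only this pose fits every beam.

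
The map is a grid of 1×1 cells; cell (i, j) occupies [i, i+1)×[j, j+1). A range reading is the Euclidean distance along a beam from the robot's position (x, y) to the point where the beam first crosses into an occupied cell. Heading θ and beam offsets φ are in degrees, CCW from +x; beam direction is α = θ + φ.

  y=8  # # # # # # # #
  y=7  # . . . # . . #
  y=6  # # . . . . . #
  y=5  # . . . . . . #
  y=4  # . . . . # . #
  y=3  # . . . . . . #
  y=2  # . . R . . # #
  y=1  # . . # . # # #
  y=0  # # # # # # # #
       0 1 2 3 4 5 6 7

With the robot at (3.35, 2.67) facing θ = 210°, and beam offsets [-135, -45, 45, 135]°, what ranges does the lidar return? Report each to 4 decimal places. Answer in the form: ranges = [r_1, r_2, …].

ranges = [4.4827, 2.4329, 0.6936, 2.5887]

beam 1: φ=-135°, α=75°
  cosα=0.2588 sinα=0.9659 | (3,2) | tMaxX 2.5114 tMaxY 0.3416 | tΔX 3.8637 tΔY 1.0353
    t=0.3416 [y] (3,3)
    t=1.3769 [y] (3,4)
    t=2.4122 [y] (3,5)
    t=2.5114 [x] (4,5)
    t=3.4475 [y] (4,6)
    t=4.4827 [y] (4,7) — stop
  → r_1 = 4.4827
beam 2: φ=-45°, α=165°
  cosα=-0.9659 sinα=0.2588 | (3,2) | tMaxX 0.3623 tMaxY 1.2750 | tΔX 1.0353 tΔY 3.8637
    t=0.3623 [x] (2,2)
    t=1.2750 [y] (2,3)
    t=1.3976 [x] (1,3)
    t=2.4329 [x] (0,3) — stop
  → r_2 = 2.4329
beam 3: φ=45°, α=255°
  cosα=-0.2588 sinα=-0.9659 | (3,2) | tMaxX 1.3523 tMaxY 0.6936 | tΔX 3.8637 tΔY 1.0353
    t=0.6936 [y] (3,1) — stop
  → r_3 = 0.6936
beam 4: φ=135°, α=345°
  cosα=0.9659 sinα=-0.2588 | (3,2) | tMaxX 0.6729 tMaxY 2.5887 | tΔX 1.0353 tΔY 3.8637
    t=0.6729 [x] (4,2)
    t=1.7082 [x] (5,2)
    t=2.5887 [y] (5,1) — stop
  → r_4 = 2.5887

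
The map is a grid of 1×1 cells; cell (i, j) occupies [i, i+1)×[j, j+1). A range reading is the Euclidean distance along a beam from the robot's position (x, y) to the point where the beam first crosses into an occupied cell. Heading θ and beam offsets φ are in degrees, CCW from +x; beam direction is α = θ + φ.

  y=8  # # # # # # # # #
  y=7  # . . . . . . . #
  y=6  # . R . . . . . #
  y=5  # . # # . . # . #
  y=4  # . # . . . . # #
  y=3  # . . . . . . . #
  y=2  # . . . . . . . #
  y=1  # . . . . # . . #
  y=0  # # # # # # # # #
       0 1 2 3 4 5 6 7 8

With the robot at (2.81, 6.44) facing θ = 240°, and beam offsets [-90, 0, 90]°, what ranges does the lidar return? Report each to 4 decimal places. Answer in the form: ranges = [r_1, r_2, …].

beam 1: φ=-90°, α=150°
  d=(-0.8660,0.5000)  start (2,6)  tX=0.9353 tY=1.1200  stride 1/|dx|=1.1547 1/|dy|=2.0000
    cross x-line → (1,6), t=0.9353
    cross y-line → (1,7), t=1.1200
    cross x-line → (0,7), t=2.0900 (wall)
  → r_1 = 2.0900
beam 2: φ=0°, α=240°
  d=(-0.5000,-0.8660)  start (2,6)  tX=1.6200 tY=0.5081  stride 1/|dx|=2.0000 1/|dy|=1.1547
    cross y-line → (2,5), t=0.5081 (wall)
  → r_2 = 0.5081
beam 3: φ=90°, α=330°
  d=(0.8660,-0.5000)  start (2,6)  tX=0.2194 tY=0.8800  stride 1/|dx|=1.1547 1/|dy|=2.0000
    cross x-line → (3,6), t=0.2194
    cross y-line → (3,5), t=0.8800 (wall)
  → r_3 = 0.8800

ranges = [2.0900, 0.5081, 0.8800]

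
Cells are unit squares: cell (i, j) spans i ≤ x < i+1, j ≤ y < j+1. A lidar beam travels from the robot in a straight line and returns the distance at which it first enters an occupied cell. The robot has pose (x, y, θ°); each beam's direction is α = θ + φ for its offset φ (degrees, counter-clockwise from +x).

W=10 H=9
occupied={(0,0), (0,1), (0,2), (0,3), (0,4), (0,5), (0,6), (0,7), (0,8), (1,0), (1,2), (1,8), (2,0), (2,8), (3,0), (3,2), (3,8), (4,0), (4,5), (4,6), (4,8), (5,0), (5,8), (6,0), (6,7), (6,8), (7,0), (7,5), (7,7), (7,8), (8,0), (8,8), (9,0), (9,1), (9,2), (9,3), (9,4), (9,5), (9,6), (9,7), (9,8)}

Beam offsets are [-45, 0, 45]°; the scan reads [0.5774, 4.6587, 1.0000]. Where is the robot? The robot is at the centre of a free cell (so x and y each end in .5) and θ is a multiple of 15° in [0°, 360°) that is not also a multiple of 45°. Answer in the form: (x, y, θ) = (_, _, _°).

(x, y, θ) = (8.5, 5.5, 255°)

Candidates: 49 free-cell centres × 16 headings = 784 poses. Raycast each; keep the one whose scan matches to 4 dp.
  (1.5, 7.5, 195°): beam 2 = 0.5176 ≠ 4.6587 ✗
  (6.5, 2.5, 195°): beam 1 = 6.3509 ≠ 0.5774 ✗
  (6.5, 1.5, 300°): beam 1 = 0.5176 ≠ 0.5774 ✗
  (7.5, 2.5, 150°): beam 1 = 4.6587 ≠ 0.5774 ✗
  (5.5, 6.5, 15°): beam 1 = 1.7321 ≠ 0.5774 ✗
  …
  (8.5, 5.5, 255°): r_1=0.5774, r_2=4.6587, r_3=1.0000 — all match ✓
No second candidate reproduces the full scan.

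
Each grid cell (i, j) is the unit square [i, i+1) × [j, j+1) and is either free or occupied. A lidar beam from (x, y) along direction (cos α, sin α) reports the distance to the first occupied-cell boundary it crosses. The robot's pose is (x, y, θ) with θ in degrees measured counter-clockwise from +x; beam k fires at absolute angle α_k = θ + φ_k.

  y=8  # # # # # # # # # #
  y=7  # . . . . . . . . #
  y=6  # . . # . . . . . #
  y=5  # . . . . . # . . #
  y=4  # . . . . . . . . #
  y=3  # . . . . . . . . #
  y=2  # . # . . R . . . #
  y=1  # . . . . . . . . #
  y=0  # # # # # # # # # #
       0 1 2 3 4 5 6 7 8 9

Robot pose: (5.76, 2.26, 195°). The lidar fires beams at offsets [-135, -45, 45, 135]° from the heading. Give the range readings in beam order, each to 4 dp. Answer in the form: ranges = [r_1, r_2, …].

beam 1: φ=-135°, α=60°
  d=(0.5000,0.8660)  start (5,2)  tX=0.4800 tY=0.8545  stride 1/|dx|=2.0000 1/|dy|=1.1547
    cross x-line → (6,2), t=0.4800
    cross y-line → (6,3), t=0.8545
    cross y-line → (6,4), t=2.0092
    cross x-line → (7,4), t=2.4800
    cross y-line → (7,5), t=3.1639
    cross y-line → (7,6), t=4.3186
    cross x-line → (8,6), t=4.4800
    cross y-line → (8,7), t=5.4733
    cross x-line → (9,7), t=6.4800 (wall)
  → r_1 = 6.4800
beam 2: φ=-45°, α=150°
  d=(-0.8660,0.5000)  start (5,2)  tX=0.8776 tY=1.4800  stride 1/|dx|=1.1547 1/|dy|=2.0000
    cross x-line → (4,2), t=0.8776
    cross y-line → (4,3), t=1.4800
    cross x-line → (3,3), t=2.0323
    cross x-line → (2,3), t=3.1870
    cross y-line → (2,4), t=3.4800
    cross x-line → (1,4), t=4.3417
    cross y-line → (1,5), t=5.4800
    cross x-line → (0,5), t=5.4964 (wall)
  → r_2 = 5.4964
beam 3: φ=45°, α=240°
  d=(-0.5000,-0.8660)  start (5,2)  tX=1.5200 tY=0.3002  stride 1/|dx|=2.0000 1/|dy|=1.1547
    cross y-line → (5,1), t=0.3002
    cross y-line → (5,0), t=1.4549 (wall)
  → r_3 = 1.4549
beam 4: φ=135°, α=330°
  d=(0.8660,-0.5000)  start (5,2)  tX=0.2771 tY=0.5200  stride 1/|dx|=1.1547 1/|dy|=2.0000
    cross x-line → (6,2), t=0.2771
    cross y-line → (6,1), t=0.5200
    cross x-line → (7,1), t=1.4318
    cross y-line → (7,0), t=2.5200 (wall)
  → r_4 = 2.5200

ranges = [6.4800, 5.4964, 1.4549, 2.5200]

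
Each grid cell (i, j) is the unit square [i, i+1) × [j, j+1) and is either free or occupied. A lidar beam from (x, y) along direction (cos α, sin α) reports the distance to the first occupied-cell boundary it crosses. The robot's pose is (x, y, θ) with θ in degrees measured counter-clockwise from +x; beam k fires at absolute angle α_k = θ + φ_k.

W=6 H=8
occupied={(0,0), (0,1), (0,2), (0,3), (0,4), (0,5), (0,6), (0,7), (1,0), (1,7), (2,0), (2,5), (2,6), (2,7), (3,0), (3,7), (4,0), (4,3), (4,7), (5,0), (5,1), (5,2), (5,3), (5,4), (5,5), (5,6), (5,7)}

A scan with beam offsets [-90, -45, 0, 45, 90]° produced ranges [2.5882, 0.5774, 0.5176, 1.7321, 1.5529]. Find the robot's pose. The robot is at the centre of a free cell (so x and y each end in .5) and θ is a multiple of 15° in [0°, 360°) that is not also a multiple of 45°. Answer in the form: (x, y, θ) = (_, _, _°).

Enumerate (i+0.5, j+0.5, θ) over the 21 free cells and 16 admissible headings. For each, cast all 5 beams and compare to the given ranges.
  (4.5, 4.5, 15°): beam 1 = 0.5176 ≠ 2.5882 ✗
  (2.5, 3.5, 255°): beam 1 = 1.5529 ≠ 2.5882 ✗
  (2.5, 2.5, 60°): beam 1 = 2.8868 ≠ 2.5882 ✗
  (3.5, 5.5, 150°): beam 1 = 1.7321 ≠ 2.5882 ✗
  …
  (2.5, 4.5, 105°): r_1=2.5882, r_2=0.5774, r_3=0.5176, r_4=1.7321, r_5=1.5529 — all match ✓
Only this pose fits every beam.

(x, y, θ) = (2.5, 4.5, 105°)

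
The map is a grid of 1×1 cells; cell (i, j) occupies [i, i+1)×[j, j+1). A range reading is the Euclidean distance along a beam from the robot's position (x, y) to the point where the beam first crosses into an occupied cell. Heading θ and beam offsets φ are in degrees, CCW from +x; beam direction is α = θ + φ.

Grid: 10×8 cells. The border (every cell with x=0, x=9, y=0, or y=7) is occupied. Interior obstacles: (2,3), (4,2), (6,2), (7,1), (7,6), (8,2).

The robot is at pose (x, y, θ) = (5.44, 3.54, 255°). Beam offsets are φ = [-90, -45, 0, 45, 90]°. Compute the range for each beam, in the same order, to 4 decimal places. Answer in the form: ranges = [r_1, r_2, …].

ranges = [4.5966, 1.0800, 2.6296, 1.1200, 2.6503]

beam 1: φ=-90°, α=165°
  dir = (cos 165°, sin 165°) = (-0.9659, 0.2588); from cell (5,3)
  next x-line at t=0.4555, next y-line at t=1.7773; Δt_x=1.0353, Δt_y=3.8637
    x: enter (4,3) at t=0.4555
    x: enter (3,3) at t=1.4908
    y: enter (3,4) at t=1.7773
    x: enter (2,4) at t=2.5261
    x: enter (1,4) at t=3.5614
    x: enter (0,4) at t=4.5966 ← occupied
  → r_1 = 4.5966
beam 2: φ=-45°, α=210°
  dir = (cos 210°, sin 210°) = (-0.8660, -0.5000); from cell (5,3)
  next x-line at t=0.5081, next y-line at t=1.0800; Δt_x=1.1547, Δt_y=2.0000
    x: enter (4,3) at t=0.5081
    y: enter (4,2) at t=1.0800 ← occupied
  → r_2 = 1.0800
beam 3: φ=0°, α=255°
  dir = (cos 255°, sin 255°) = (-0.2588, -0.9659); from cell (5,3)
  next x-line at t=1.7000, next y-line at t=0.5590; Δt_x=3.8637, Δt_y=1.0353
    y: enter (5,2) at t=0.5590
    y: enter (5,1) at t=1.5943
    x: enter (4,1) at t=1.7000
    y: enter (4,0) at t=2.6296 ← occupied
  → r_3 = 2.6296
beam 4: φ=45°, α=300°
  dir = (cos 300°, sin 300°) = (0.5000, -0.8660); from cell (5,3)
  next x-line at t=1.1200, next y-line at t=0.6235; Δt_x=2.0000, Δt_y=1.1547
    y: enter (5,2) at t=0.6235
    x: enter (6,2) at t=1.1200 ← occupied
  → r_4 = 1.1200
beam 5: φ=90°, α=345°
  dir = (cos 345°, sin 345°) = (0.9659, -0.2588); from cell (5,3)
  next x-line at t=0.5798, next y-line at t=2.0864; Δt_x=1.0353, Δt_y=3.8637
    x: enter (6,3) at t=0.5798
    x: enter (7,3) at t=1.6150
    y: enter (7,2) at t=2.0864
    x: enter (8,2) at t=2.6503 ← occupied
  → r_5 = 2.6503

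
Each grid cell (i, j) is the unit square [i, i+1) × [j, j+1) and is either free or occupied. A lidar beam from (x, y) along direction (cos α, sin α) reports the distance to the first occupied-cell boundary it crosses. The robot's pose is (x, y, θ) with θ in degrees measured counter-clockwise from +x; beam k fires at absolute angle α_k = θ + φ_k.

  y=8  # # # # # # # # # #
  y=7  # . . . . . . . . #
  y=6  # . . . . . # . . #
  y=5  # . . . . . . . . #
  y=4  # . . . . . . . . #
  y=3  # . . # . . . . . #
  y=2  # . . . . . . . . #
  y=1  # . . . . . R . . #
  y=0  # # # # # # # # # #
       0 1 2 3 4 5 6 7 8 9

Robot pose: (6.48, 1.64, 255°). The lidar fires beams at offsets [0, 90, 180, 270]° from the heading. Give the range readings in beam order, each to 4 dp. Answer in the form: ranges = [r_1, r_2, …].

beam 1: φ=0°, α=255°
  direction (-0.2588, -0.9659); cell (6,1); t to first gridline: x 1.8546, y 0.6626 (then +3.8637 / +1.0353)
    (6,0) via y @ 0.6626  # hit
  → r_1 = 0.6626
beam 2: φ=90°, α=345°
  direction (0.9659, -0.2588); cell (6,1); t to first gridline: x 0.5383, y 2.4728 (then +1.0353 / +3.8637)
    (7,1) via x @ 0.5383
    (8,1) via x @ 1.5736
    (8,0) via y @ 2.4728  # hit
  → r_2 = 2.4728
beam 3: φ=180°, α=75°
  direction (0.2588, 0.9659); cell (6,1); t to first gridline: x 2.0091, y 0.3727 (then +3.8637 / +1.0353)
    (6,2) via y @ 0.3727
    (6,3) via y @ 1.4080
    (7,3) via x @ 2.0091
    (7,4) via y @ 2.4433
    (7,5) via y @ 3.4785
    (7,6) via y @ 4.5138
    (7,7) via y @ 5.5491
    (8,7) via x @ 5.8728
    (8,8) via y @ 6.5844  # hit
  → r_3 = 6.5844
beam 4: φ=270°, α=165°
  direction (-0.9659, 0.2588); cell (6,1); t to first gridline: x 0.4969, y 1.3909 (then +1.0353 / +3.8637)
    (5,1) via x @ 0.4969
    (5,2) via y @ 1.3909
    (4,2) via x @ 1.5322
    (3,2) via x @ 2.5675
    (2,2) via x @ 3.6028
    (1,2) via x @ 4.6380
    (1,3) via y @ 5.2546
    (0,3) via x @ 5.6733  # hit
  → r_4 = 5.6733

ranges = [0.6626, 2.4728, 6.5844, 5.6733]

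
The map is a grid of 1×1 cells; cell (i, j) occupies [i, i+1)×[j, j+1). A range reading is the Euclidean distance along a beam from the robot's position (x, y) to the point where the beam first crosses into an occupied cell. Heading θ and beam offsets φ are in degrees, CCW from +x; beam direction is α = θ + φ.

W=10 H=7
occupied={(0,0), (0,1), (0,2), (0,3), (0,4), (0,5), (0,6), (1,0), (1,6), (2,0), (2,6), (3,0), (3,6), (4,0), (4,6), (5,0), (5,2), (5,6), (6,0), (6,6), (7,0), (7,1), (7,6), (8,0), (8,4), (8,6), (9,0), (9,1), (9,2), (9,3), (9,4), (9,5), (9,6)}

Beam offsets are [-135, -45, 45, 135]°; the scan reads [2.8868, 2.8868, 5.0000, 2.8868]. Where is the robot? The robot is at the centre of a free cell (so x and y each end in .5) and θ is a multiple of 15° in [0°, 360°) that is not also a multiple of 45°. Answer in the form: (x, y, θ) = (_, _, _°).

Enumerate (i+0.5, j+0.5, θ) over the 37 free cells and 16 admissible headings. For each, cast all 4 beams and compare to the given ranges.
  (4.5, 1.5, 120°): beam 1 = 1.9319 ≠ 2.8868 ✗
  (7.5, 2.5, 15°): beam 1 = 0.5774 ≠ 2.8868 ✗
  (5.5, 4.5, 210°): beam 1 = 1.5529 ≠ 2.8868 ✗
  (8.5, 2.5, 75°): beam 1 = 1.0000 ≠ 2.8868 ✗
  …
  (3.5, 3.5, 345°): r_1=2.8868, r_2=2.8868, r_3=5.0000, r_4=2.8868 — all match ✓
Only this pose fits every beam.

(x, y, θ) = (3.5, 3.5, 345°)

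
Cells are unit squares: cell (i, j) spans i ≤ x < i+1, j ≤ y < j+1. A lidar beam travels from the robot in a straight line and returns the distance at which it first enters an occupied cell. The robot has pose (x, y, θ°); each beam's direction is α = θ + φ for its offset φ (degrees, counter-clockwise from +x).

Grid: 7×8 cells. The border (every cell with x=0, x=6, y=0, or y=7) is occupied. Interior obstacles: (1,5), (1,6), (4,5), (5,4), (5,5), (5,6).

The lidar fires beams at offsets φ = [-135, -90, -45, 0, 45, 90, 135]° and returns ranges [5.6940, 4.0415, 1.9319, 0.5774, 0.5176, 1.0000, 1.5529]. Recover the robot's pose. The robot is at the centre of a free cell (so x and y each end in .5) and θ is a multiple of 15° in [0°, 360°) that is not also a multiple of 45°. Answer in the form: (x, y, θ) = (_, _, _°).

(x, y, θ) = (4.5, 1.5, 240°)

Enumerate (i+0.5, j+0.5, θ) over the 24 free cells and 16 admissible headings. For each, cast all 7 beams and compare to the given ranges.
  (2.5, 5.5, 165°): beam 1 = 2.8868 ≠ 5.6940 ✗
  (3.5, 6.5, 75°): beam 1 = 1.0000 ≠ 5.6940 ✗
  (2.5, 1.5, 345°): beam 1 = 1.0000 ≠ 5.6940 ✗
  …
  (4.5, 1.5, 240°): r_1=5.6940, r_2=4.0415, r_3=1.9319, r_4=0.5774, r_5=0.5176, r_6=1.0000, r_7=1.5529 — all match ✓
Only this pose fits every beam.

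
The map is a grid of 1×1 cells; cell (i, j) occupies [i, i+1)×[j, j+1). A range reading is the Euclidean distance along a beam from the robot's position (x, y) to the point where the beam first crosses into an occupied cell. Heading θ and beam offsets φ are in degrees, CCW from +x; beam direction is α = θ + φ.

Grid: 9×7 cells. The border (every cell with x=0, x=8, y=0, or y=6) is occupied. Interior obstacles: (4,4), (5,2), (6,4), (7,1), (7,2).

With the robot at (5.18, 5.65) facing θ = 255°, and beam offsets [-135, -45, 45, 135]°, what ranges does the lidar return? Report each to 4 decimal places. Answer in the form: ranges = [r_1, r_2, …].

ranges = [0.4041, 1.3000, 1.6400, 0.7000]

beam 1: φ=-135°, α=120°
  d=(-0.5000,0.8660)  start (5,5)  tX=0.3600 tY=0.4041  stride 1/|dx|=2.0000 1/|dy|=1.1547
    cross x-line → (4,5), t=0.3600
    cross y-line → (4,6), t=0.4041 (wall)
  → r_1 = 0.4041
beam 2: φ=-45°, α=210°
  d=(-0.8660,-0.5000)  start (5,5)  tX=0.2078 tY=1.3000  stride 1/|dx|=1.1547 1/|dy|=2.0000
    cross x-line → (4,5), t=0.2078
    cross y-line → (4,4), t=1.3000 (wall)
  → r_2 = 1.3000
beam 3: φ=45°, α=300°
  d=(0.5000,-0.8660)  start (5,5)  tX=1.6400 tY=0.7506  stride 1/|dx|=2.0000 1/|dy|=1.1547
    cross y-line → (5,4), t=0.7506
    cross x-line → (6,4), t=1.6400 (wall)
  → r_3 = 1.6400
beam 4: φ=135°, α=30°
  d=(0.8660,0.5000)  start (5,5)  tX=0.9469 tY=0.7000  stride 1/|dx|=1.1547 1/|dy|=2.0000
    cross y-line → (5,6), t=0.7000 (wall)
  → r_4 = 0.7000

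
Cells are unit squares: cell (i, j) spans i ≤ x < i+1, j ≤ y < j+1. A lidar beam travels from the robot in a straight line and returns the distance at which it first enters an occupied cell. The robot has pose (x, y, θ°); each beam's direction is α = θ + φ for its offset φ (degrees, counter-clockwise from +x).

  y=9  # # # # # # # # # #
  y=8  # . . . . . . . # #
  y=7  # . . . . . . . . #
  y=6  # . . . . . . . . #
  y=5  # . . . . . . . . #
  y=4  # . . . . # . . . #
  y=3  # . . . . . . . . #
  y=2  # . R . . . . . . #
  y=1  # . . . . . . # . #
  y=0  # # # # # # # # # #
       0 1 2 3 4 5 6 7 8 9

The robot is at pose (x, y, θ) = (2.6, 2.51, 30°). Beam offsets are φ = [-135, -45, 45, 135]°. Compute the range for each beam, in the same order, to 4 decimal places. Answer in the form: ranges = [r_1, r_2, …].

ranges = [1.5633, 4.5552, 6.7189, 1.6564]

beam 1: φ=-135°, α=255°
  dir = (cos 255°, sin 255°) = (-0.2588, -0.9659); from cell (2,2)
  next x-line at t=2.3182, next y-line at t=0.5280; Δt_x=3.8637, Δt_y=1.0353
    y: enter (2,1) at t=0.5280
    y: enter (2,0) at t=1.5633 ← occupied
  → r_1 = 1.5633
beam 2: φ=-45°, α=345°
  dir = (cos 345°, sin 345°) = (0.9659, -0.2588); from cell (2,2)
  next x-line at t=0.4141, next y-line at t=1.9705; Δt_x=1.0353, Δt_y=3.8637
    x: enter (3,2) at t=0.4141
    x: enter (4,2) at t=1.4494
    y: enter (4,1) at t=1.9705
    x: enter (5,1) at t=2.4847
    x: enter (6,1) at t=3.5199
    x: enter (7,1) at t=4.5552 ← occupied
  → r_2 = 4.5552
beam 3: φ=45°, α=75°
  dir = (cos 75°, sin 75°) = (0.2588, 0.9659); from cell (2,2)
  next x-line at t=1.5455, next y-line at t=0.5073; Δt_x=3.8637, Δt_y=1.0353
    y: enter (2,3) at t=0.5073
    y: enter (2,4) at t=1.5426
    x: enter (3,4) at t=1.5455
    y: enter (3,5) at t=2.5778
    y: enter (3,6) at t=3.6131
    y: enter (3,7) at t=4.6484
    x: enter (4,7) at t=5.4092
    y: enter (4,8) at t=5.6837
    y: enter (4,9) at t=6.7189 ← occupied
  → r_3 = 6.7189
beam 4: φ=135°, α=165°
  dir = (cos 165°, sin 165°) = (-0.9659, 0.2588); from cell (2,2)
  next x-line at t=0.6212, next y-line at t=1.8932; Δt_x=1.0353, Δt_y=3.8637
    x: enter (1,2) at t=0.6212
    x: enter (0,2) at t=1.6564 ← occupied
  → r_4 = 1.6564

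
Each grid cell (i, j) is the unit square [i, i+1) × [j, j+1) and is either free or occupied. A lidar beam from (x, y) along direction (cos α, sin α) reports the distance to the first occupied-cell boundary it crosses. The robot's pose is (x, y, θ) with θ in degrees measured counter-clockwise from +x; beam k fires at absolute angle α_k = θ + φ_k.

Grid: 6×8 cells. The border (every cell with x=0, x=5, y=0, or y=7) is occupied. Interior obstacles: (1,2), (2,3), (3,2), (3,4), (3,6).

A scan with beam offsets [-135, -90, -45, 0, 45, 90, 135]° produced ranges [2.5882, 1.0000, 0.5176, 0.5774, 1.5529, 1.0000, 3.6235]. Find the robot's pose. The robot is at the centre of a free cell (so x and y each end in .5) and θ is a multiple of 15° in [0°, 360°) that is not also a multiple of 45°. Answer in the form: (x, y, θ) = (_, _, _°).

The pose lattice has 19·16 = 304 candidates. Test each by forward raycasting.
  (4.5, 4.5, 195°): beam 1 = 1.0000 ≠ 2.5882 ✗
  (3.5, 1.5, 240°): beam 1 = 0.5176 ≠ 2.5882 ✗
  (2.5, 5.5, 345°): beam 1 = 1.7321 ≠ 2.5882 ✗
  (4.5, 6.5, 330°): beam 1 = 0.5176 ≠ 2.5882 ✗
  …
  (4.5, 5.5, 30°): r_1=2.5882, r_2=1.0000, r_3=0.5176, r_4=0.5774, r_5=1.5529, r_6=1.0000, r_7=3.6235 — all match ✓
No second candidate reproduces the full scan.

(x, y, θ) = (4.5, 5.5, 30°)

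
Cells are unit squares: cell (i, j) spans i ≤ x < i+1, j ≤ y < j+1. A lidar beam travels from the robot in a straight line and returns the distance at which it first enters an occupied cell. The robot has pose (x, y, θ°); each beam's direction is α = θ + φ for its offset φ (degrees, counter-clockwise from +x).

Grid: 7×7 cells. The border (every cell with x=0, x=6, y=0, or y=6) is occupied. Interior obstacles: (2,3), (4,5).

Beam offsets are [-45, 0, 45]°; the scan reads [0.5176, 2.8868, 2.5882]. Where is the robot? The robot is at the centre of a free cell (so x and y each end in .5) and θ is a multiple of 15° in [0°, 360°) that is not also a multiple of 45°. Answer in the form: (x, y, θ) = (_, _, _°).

The pose lattice has 23·16 = 368 candidates. Test each by forward raycasting.
  (3.5, 2.5, 240°): beam 1 = 2.5882 ≠ 0.5176 ✗
  (2.5, 4.5, 195°): beam 1 = 1.7321 ≠ 0.5176 ✗
  (2.5, 5.5, 75°): beam 1 = 1.0000 ≠ 0.5176 ✗
  …
  (3.5, 3.5, 240°): r_1=0.5176, r_2=2.8868, r_3=2.5882 — all match ✓
No second candidate reproduces the full scan.

(x, y, θ) = (3.5, 3.5, 240°)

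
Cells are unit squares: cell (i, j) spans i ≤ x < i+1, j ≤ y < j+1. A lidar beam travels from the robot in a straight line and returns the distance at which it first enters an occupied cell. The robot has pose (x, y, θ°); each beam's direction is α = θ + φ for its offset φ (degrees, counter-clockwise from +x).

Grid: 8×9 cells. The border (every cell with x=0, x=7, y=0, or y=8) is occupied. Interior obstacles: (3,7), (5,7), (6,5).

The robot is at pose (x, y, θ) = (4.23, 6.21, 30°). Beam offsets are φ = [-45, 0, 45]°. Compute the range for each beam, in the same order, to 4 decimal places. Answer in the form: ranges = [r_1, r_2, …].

ranges = [1.8324, 1.5800, 1.8531]

beam 1: φ=-45°, α=345°
  direction (0.9659, -0.2588); cell (4,6); t to first gridline: x 0.7972, y 0.8114 (then +1.0353 / +3.8637)
    (5,6) via x @ 0.7972
    (5,5) via y @ 0.8114
    (6,5) via x @ 1.8324  # hit
  → r_1 = 1.8324
beam 2: φ=0°, α=30°
  direction (0.8660, 0.5000); cell (4,6); t to first gridline: x 0.8891, y 1.5800 (then +1.1547 / +2.0000)
    (5,6) via x @ 0.8891
    (5,7) via y @ 1.5800  # hit
  → r_2 = 1.5800
beam 3: φ=45°, α=75°
  direction (0.2588, 0.9659); cell (4,6); t to first gridline: x 2.9751, y 0.8179 (then +3.8637 / +1.0353)
    (4,7) via y @ 0.8179
    (4,8) via y @ 1.8531  # hit
  → r_3 = 1.8531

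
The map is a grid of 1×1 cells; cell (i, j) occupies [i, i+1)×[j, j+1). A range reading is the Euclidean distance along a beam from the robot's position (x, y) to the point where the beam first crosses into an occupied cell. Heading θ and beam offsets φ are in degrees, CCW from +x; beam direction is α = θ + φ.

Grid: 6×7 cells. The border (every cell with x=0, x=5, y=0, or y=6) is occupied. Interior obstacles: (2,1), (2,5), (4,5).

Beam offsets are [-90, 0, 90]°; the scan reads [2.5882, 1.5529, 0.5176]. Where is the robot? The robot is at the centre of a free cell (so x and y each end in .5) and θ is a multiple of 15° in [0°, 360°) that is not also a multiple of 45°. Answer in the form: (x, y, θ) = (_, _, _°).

(x, y, θ) = (1.5, 4.5, 105°)

The pose lattice has 17·16 = 272 candidates. Test each by forward raycasting.
  (1.5, 4.5, 195°): beam 1 = 1.5529 ≠ 2.5882 ✗
  (1.5, 3.5, 330°): beam 1 = 1.0000 ≠ 2.5882 ✗
  (3.5, 5.5, 120°): beam 1 = 0.5774 ≠ 2.5882 ✗
  …
  (1.5, 4.5, 105°): r_1=2.5882, r_2=1.5529, r_3=0.5176 — all match ✓
No second candidate reproduces the full scan.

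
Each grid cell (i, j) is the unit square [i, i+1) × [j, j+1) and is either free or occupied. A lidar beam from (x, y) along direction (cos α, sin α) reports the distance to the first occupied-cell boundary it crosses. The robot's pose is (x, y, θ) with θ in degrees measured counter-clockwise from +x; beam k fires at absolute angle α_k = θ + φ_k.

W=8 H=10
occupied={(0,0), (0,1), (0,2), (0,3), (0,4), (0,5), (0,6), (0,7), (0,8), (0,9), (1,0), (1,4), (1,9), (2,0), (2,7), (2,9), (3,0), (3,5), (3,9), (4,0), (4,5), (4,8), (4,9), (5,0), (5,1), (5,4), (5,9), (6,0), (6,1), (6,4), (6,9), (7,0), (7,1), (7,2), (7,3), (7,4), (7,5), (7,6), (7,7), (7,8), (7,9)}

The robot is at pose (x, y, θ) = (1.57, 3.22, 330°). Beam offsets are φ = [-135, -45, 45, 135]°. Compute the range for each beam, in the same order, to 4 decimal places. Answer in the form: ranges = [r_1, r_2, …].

ranges = [0.5901, 2.2983, 3.5510, 0.8075]

beam 1: φ=-135°, α=195°
  d=(-0.9659,-0.2588)  start (1,3)  tX=0.5901 tY=0.8500  stride 1/|dx|=1.0353 1/|dy|=3.8637
    cross x-line → (0,3), t=0.5901 (wall)
  → r_1 = 0.5901
beam 2: φ=-45°, α=285°
  d=(0.2588,-0.9659)  start (1,3)  tX=1.6614 tY=0.2278  stride 1/|dx|=3.8637 1/|dy|=1.0353
    cross y-line → (1,2), t=0.2278
    cross y-line → (1,1), t=1.2630
    cross x-line → (2,1), t=1.6614
    cross y-line → (2,0), t=2.2983 (wall)
  → r_2 = 2.2983
beam 3: φ=45°, α=15°
  d=(0.9659,0.2588)  start (1,3)  tX=0.4452 tY=3.0137  stride 1/|dx|=1.0353 1/|dy|=3.8637
    cross x-line → (2,3), t=0.4452
    cross x-line → (3,3), t=1.4804
    cross x-line → (4,3), t=2.5157
    cross y-line → (4,4), t=3.0137
    cross x-line → (5,4), t=3.5510 (wall)
  → r_3 = 3.5510
beam 4: φ=135°, α=105°
  d=(-0.2588,0.9659)  start (1,3)  tX=2.2023 tY=0.8075  stride 1/|dx|=3.8637 1/|dy|=1.0353
    cross y-line → (1,4), t=0.8075 (wall)
  → r_4 = 0.8075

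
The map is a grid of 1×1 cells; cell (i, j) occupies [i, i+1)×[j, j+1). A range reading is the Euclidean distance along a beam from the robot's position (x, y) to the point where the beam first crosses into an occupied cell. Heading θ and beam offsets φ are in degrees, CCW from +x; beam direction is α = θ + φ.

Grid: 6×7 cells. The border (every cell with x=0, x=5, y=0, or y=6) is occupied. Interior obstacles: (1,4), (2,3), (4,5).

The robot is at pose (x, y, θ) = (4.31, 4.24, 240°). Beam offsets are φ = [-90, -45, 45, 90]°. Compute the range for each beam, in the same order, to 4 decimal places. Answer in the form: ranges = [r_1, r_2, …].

ranges = [3.5200, 1.3562, 2.6660, 0.7967]

beam 1: φ=-90°, α=150°
  cosα=-0.8660 sinα=0.5000 | (4,4) | tMaxX 0.3580 tMaxY 1.5200 | tΔX 1.1547 tΔY 2.0000
    t=0.3580 [x] (3,4)
    t=1.5127 [x] (2,4)
    t=1.5200 [y] (2,5)
    t=2.6674 [x] (1,5)
    t=3.5200 [y] (1,6) — stop
  → r_1 = 3.5200
beam 2: φ=-45°, α=195°
  cosα=-0.9659 sinα=-0.2588 | (4,4) | tMaxX 0.3209 tMaxY 0.9273 | tΔX 1.0353 tΔY 3.8637
    t=0.3209 [x] (3,4)
    t=0.9273 [y] (3,3)
    t=1.3562 [x] (2,3) — stop
  → r_2 = 1.3562
beam 3: φ=45°, α=285°
  cosα=0.2588 sinα=-0.9659 | (4,4) | tMaxX 2.6660 tMaxY 0.2485 | tΔX 3.8637 tΔY 1.0353
    t=0.2485 [y] (4,3)
    t=1.2837 [y] (4,2)
    t=2.3190 [y] (4,1)
    t=2.6660 [x] (5,1) — stop
  → r_3 = 2.6660
beam 4: φ=90°, α=330°
  cosα=0.8660 sinα=-0.5000 | (4,4) | tMaxX 0.7967 tMaxY 0.4800 | tΔX 1.1547 tΔY 2.0000
    t=0.4800 [y] (4,3)
    t=0.7967 [x] (5,3) — stop
  → r_4 = 0.7967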